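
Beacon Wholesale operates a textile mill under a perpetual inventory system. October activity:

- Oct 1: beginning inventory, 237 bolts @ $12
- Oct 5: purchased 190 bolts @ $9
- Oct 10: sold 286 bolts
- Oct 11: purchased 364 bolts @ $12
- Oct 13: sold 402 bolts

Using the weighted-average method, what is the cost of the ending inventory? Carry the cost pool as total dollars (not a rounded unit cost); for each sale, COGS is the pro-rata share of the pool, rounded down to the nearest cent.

After Oct 1: 237 on hand, pool $2,844.00 (≈ $12.0000 each)
After Oct 5: 427 on hand, pool $4,554.00 (≈ $10.6651 each)
Oct 10, sell 286: 286/427 × $4,554.00 → $3,050.22
After Oct 11: 505 on hand, pool $5,871.78 (≈ $11.6273 each)
Oct 13, sell 402: 402/505 × $5,871.78 → $4,674.16
Total COGS = $3,050.22 + $4,674.16 = $7,724.38
Ending inventory (cost pool remaining) = $1,197.62
Check: goods available $8,922.00 = COGS $7,724.38 + ending $1,197.62

Ending inventory = $1,197.62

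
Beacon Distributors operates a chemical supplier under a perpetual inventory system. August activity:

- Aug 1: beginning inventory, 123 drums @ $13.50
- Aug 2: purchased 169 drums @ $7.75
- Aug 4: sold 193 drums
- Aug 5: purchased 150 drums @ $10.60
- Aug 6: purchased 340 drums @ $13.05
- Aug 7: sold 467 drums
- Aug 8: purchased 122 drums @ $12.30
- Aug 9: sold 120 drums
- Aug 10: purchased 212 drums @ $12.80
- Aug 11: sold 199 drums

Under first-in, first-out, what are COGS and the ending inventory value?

Aug 4, 193 sold [FIFO — oldest first]: 123 @ $13.50 + 70 @ $7.75 = $2,203.00
Aug 7, 467 sold [FIFO — oldest first]: 99 @ $7.75 + 150 @ $10.60 + 218 @ $13.05 = $5,202.15
Aug 9, 120 sold [FIFO — oldest first]: 120 @ $13.05 = $1,566.00
Aug 11, 199 sold [FIFO — oldest first]: 2 @ $13.05 + 122 @ $12.30 + 75 @ $12.80 = $2,486.70
Total COGS = $2,203.00 + $5,202.15 + $1,566.00 + $2,486.70 = $11,457.85
Ending inventory: 137 @ $12.80 = $1,753.60
Check: goods available $13,211.45 = COGS $11,457.85 + ending $1,753.60

COGS = $11,457.85; ending inventory = $1,753.60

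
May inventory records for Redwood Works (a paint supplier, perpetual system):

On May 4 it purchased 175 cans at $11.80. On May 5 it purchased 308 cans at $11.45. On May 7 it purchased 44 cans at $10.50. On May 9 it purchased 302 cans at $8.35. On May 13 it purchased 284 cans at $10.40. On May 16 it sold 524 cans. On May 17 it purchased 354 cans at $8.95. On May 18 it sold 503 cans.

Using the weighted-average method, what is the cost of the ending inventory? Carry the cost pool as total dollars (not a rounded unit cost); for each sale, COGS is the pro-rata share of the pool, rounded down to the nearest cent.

Ending inventory = $4,325.07

After May 4: 175 on hand, pool $2,065.00 (≈ $11.8000 each)
After May 5: 483 on hand, pool $5,591.60 (≈ $11.5768 each)
After May 7: 527 on hand, pool $6,053.60 (≈ $11.4869 each)
After May 9: 829 on hand, pool $8,575.30 (≈ $10.3441 each)
After May 13: 1113 on hand, pool $11,528.90 (≈ $10.3584 each)
May 16, sell 524: 524/1113 × $11,528.90 → $5,427.80
After May 17: 943 on hand, pool $9,269.40 (≈ $9.8297 each)
May 18, sell 503: 503/943 × $9,269.40 → $4,944.33
Total COGS = $5,427.80 + $4,944.33 = $10,372.13
Ending inventory (cost pool remaining) = $4,325.07
Check: goods available $14,697.20 = COGS $10,372.13 + ending $4,325.07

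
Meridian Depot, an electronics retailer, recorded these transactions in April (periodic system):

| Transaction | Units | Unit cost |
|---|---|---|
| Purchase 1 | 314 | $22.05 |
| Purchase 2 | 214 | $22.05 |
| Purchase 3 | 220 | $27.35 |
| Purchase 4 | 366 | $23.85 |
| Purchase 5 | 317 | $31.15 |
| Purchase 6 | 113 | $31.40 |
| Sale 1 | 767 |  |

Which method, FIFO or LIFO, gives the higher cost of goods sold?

FIFO COGS: 314 @ $22.05 + 214 @ $22.05 + 220 @ $27.35 + 19 @ $23.85 = $18,112.55
LIFO COGS: 113 @ $31.40 + 317 @ $31.15 + 337 @ $23.85 = $21,460.20

LIFO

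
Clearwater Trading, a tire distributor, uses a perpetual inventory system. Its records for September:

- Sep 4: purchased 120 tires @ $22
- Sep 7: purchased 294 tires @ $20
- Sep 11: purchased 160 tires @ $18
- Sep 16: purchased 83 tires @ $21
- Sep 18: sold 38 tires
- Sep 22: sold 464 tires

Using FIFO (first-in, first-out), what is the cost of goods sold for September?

Sep 18, 38 sold [FIFO — oldest first]: 38 @ $22 = $836
Sep 22, 464 sold [FIFO — oldest first]: 82 @ $22 + 294 @ $20 + 88 @ $18 = $9,268
Total COGS = $836 + $9,268 = $10,104
Ending inventory: 72 @ $18 + 83 @ $21 = $3,039
Check: goods available $13,143 = COGS $10,104 + ending $3,039

COGS = $10,104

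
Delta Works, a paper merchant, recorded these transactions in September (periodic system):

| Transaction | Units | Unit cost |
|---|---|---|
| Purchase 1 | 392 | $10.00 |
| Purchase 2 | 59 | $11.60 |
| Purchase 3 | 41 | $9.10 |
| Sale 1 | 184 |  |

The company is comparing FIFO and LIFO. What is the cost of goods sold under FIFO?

COGS = $1,840.00

FIFO COGS: 184 @ $10.00 = $1,840.00
LIFO COGS: 41 @ $9.10 + 59 @ $11.60 + 84 @ $10.00 = $1,897.50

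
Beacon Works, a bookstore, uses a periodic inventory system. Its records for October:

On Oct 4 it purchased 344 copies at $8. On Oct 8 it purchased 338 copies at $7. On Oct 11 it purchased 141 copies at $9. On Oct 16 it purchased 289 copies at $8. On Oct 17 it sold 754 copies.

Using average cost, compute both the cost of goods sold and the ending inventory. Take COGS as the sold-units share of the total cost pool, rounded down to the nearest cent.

COGS = $5,898.42; ending inventory = $2,800.58

Oct 17, sell 754: 754/1112 × $8,699.00 → $5,898.42
Ending inventory (cost pool remaining) = $2,800.58
Check: goods available $8,699.00 = COGS $5,898.42 + ending $2,800.58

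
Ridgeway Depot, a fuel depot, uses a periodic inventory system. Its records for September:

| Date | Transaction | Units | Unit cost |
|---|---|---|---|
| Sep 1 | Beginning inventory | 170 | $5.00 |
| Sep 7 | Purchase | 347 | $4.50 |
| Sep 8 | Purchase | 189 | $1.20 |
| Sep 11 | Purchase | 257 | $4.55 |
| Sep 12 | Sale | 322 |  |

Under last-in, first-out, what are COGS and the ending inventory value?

COGS = $1,247.35; ending inventory = $2,560.30

Sep 12, 322 sold [LIFO — newest first]: 257 @ $4.55 + 65 @ $1.20 = $1,247.35
Ending inventory: 170 @ $5.00 + 347 @ $4.50 + 124 @ $1.20 = $2,560.30
Check: goods available $3,807.65 = COGS $1,247.35 + ending $2,560.30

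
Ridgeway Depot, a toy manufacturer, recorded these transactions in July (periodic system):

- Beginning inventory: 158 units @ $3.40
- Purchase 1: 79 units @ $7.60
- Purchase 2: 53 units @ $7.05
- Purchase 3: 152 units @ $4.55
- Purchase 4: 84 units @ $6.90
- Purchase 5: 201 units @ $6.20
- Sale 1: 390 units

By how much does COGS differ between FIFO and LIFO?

$337.30

FIFO COGS: 158 @ $3.40 + 79 @ $7.60 + 53 @ $7.05 + 100 @ $4.55 = $1,966.25
LIFO COGS: 201 @ $6.20 + 84 @ $6.90 + 105 @ $4.55 = $2,303.55
Difference = |$1,966.25 − $2,303.55| = $337.30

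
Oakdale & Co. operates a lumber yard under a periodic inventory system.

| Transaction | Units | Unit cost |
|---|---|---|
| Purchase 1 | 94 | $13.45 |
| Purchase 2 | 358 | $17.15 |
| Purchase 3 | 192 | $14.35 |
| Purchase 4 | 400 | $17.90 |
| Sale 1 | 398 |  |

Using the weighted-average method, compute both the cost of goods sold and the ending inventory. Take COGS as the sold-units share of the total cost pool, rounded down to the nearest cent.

Sale 1, sell 398: 398/1044 × $17,319.20 → $6,602.53
Ending inventory (cost pool remaining) = $10,716.67
Check: goods available $17,319.20 = COGS $6,602.53 + ending $10,716.67

COGS = $6,602.53; ending inventory = $10,716.67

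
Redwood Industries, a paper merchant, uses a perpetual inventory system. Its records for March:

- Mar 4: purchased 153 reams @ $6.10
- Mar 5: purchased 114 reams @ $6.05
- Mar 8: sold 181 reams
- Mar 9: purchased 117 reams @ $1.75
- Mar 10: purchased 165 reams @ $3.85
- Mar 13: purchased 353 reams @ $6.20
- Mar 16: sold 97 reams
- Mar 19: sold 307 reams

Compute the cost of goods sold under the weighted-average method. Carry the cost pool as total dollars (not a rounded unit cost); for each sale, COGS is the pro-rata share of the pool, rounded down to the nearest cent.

After Mar 4: 153 on hand, pool $933.30 (≈ $6.1000 each)
After Mar 5: 267 on hand, pool $1,623.00 (≈ $6.0787 each)
Mar 8, sell 181: 181/267 × $1,623.00 → $1,100.23
After Mar 9: 203 on hand, pool $727.52 (≈ $3.5838 each)
After Mar 10: 368 on hand, pool $1,362.77 (≈ $3.7032 each)
After Mar 13: 721 on hand, pool $3,551.37 (≈ $4.9256 each)
Mar 16, sell 97: 97/721 × $3,551.37 → $477.78
Mar 19, sell 307: 307/624 × $3,073.59 → $1,512.16
Total COGS = $1,100.23 + $477.78 + $1,512.16 = $3,090.17
Ending inventory (cost pool remaining) = $1,561.43
Check: goods available $4,651.60 = COGS $3,090.17 + ending $1,561.43

COGS = $3,090.17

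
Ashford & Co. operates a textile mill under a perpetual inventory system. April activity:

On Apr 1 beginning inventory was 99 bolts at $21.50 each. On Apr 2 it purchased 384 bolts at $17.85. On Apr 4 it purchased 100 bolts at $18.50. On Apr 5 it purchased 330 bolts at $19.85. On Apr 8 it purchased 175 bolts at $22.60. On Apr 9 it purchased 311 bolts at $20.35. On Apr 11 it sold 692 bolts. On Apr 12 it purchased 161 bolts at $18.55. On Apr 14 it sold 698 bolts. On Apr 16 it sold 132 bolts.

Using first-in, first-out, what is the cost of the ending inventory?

Apr 11, 692 sold [FIFO — oldest first]: 99 @ $21.50 + 384 @ $17.85 + 100 @ $18.50 + 109 @ $19.85 = $12,996.55
Apr 14, 698 sold [FIFO — oldest first]: 221 @ $19.85 + 175 @ $22.60 + 302 @ $20.35 = $14,487.55
Apr 16, 132 sold [FIFO — oldest first]: 9 @ $20.35 + 123 @ $18.55 = $2,464.80
Total COGS = $12,996.55 + $14,487.55 + $2,464.80 = $29,948.90
Ending inventory: 38 @ $18.55 = $704.90
Check: goods available $30,653.80 = COGS $29,948.90 + ending $704.90

Ending inventory = $704.90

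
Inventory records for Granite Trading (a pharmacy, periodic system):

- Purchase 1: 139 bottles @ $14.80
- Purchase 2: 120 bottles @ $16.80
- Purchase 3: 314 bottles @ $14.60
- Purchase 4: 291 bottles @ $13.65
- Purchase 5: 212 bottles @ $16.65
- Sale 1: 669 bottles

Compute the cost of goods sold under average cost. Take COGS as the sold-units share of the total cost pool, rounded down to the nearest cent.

Sale 1, sell 669: 669/1076 × $16,159.55 → $10,047.15
Ending inventory (cost pool remaining) = $6,112.40

COGS = $10,047.15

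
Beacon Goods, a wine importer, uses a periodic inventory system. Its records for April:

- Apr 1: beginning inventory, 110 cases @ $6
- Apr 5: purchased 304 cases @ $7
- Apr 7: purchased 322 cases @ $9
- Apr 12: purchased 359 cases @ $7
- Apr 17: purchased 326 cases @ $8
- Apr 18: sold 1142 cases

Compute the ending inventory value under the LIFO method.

Ending inventory = $1,843

Apr 18, 1142 sold [LIFO — newest first]: 326 @ $8 + 359 @ $7 + 322 @ $9 + 135 @ $7 = $8,964
Ending inventory: 110 @ $6 + 169 @ $7 = $1,843
Check: goods available $10,807 = COGS $8,964 + ending $1,843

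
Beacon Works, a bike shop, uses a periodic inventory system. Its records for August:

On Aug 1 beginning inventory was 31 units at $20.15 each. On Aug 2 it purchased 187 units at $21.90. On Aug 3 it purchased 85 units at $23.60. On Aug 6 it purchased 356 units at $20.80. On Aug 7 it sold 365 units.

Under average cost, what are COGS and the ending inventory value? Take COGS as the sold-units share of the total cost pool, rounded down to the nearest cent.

Aug 7, sell 365: 365/659 × $14,130.75 → $7,826.59
Ending inventory (cost pool remaining) = $6,304.16

COGS = $7,826.59; ending inventory = $6,304.16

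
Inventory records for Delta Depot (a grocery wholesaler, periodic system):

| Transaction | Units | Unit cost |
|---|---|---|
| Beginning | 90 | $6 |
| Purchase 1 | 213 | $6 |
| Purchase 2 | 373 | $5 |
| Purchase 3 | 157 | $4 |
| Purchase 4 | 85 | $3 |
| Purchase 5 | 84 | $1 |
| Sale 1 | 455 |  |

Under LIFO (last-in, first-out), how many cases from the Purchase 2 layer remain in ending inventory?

244

Sale 1 (455) [LIFO — newest first]: 84 @ $1 + 85 @ $3 + 157 @ $4 + 129 @ $5 = $1,612
Ending inventory: 90 @ $6 + 213 @ $6 + 244 @ $5 = $3,038
Check: goods available $4,650 = COGS $1,612 + ending $3,038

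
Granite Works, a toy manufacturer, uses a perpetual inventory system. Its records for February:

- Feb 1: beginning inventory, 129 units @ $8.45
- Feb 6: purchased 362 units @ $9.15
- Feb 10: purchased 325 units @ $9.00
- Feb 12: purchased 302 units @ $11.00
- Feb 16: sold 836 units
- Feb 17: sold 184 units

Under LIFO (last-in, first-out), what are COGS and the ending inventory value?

COGS = $9,821.25; ending inventory = $828.10

Feb 16, 836 sold [LIFO — newest first]: 302 @ $11.00 + 325 @ $9.00 + 209 @ $9.15 = $8,159.35
Feb 17, 184 sold [LIFO — newest first]: 153 @ $9.15 + 31 @ $8.45 = $1,661.90
Total COGS = $8,159.35 + $1,661.90 = $9,821.25
Ending inventory: 98 @ $8.45 = $828.10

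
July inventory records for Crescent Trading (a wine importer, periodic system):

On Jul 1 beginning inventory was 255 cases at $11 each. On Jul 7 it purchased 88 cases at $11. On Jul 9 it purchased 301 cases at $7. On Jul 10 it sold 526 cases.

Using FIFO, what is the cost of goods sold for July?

COGS = $5,054

Jul 10, 526 sold [FIFO — oldest first]: 255 @ $11 + 88 @ $11 + 183 @ $7 = $5,054
Ending inventory: 118 @ $7 = $826
Check: goods available $5,880 = COGS $5,054 + ending $826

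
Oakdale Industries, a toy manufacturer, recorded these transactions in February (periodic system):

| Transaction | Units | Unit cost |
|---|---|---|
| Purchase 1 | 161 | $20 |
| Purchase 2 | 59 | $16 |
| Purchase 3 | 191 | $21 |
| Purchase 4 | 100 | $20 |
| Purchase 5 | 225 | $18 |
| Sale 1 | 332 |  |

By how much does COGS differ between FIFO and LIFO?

$319

FIFO COGS: 161 @ $20 + 59 @ $16 + 112 @ $21 = $6,516
LIFO COGS: 225 @ $18 + 100 @ $20 + 7 @ $21 = $6,197
Difference = |$6,516 − $6,197| = $319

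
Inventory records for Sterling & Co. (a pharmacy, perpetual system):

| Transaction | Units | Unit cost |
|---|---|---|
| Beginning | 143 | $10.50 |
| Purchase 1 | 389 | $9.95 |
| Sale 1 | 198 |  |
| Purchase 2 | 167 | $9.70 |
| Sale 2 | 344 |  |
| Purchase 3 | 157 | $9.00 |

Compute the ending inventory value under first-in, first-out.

Sale 1 (198) [FIFO — oldest first]: 143 @ $10.50 + 55 @ $9.95 = $2,048.75
Sale 2 (344) [FIFO — oldest first]: 334 @ $9.95 + 10 @ $9.70 = $3,420.30
Total COGS = $2,048.75 + $3,420.30 = $5,469.05
Ending inventory: 157 @ $9.70 + 157 @ $9.00 = $2,935.90

Ending inventory = $2,935.90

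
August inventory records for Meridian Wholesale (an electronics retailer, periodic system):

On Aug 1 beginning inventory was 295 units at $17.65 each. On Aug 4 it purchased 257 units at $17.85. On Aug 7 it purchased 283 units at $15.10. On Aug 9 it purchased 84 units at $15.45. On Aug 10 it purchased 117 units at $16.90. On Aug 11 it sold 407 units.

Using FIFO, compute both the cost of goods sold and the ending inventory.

COGS = $7,205.95; ending inventory = $10,136.65

Aug 11, 407 sold [FIFO — oldest first]: 295 @ $17.65 + 112 @ $17.85 = $7,205.95
Ending inventory: 145 @ $17.85 + 283 @ $15.10 + 84 @ $15.45 + 117 @ $16.90 = $10,136.65
Check: goods available $17,342.60 = COGS $7,205.95 + ending $10,136.65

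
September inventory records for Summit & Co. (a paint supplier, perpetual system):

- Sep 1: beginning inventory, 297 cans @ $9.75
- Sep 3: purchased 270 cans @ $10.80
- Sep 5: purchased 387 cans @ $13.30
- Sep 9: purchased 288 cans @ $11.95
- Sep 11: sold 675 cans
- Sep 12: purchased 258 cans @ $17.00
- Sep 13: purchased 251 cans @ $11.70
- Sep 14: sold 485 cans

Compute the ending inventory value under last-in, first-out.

Sep 11, 675 sold [LIFO — newest first]: 288 @ $11.95 + 387 @ $13.30 = $8,588.70
Sep 14, 485 sold [LIFO — newest first]: 251 @ $11.70 + 234 @ $17.00 = $6,914.70
Total COGS = $8,588.70 + $6,914.70 = $15,503.40
Ending inventory: 297 @ $9.75 + 270 @ $10.80 + 24 @ $17.00 = $6,219.75
Check: goods available $21,723.15 = COGS $15,503.40 + ending $6,219.75

Ending inventory = $6,219.75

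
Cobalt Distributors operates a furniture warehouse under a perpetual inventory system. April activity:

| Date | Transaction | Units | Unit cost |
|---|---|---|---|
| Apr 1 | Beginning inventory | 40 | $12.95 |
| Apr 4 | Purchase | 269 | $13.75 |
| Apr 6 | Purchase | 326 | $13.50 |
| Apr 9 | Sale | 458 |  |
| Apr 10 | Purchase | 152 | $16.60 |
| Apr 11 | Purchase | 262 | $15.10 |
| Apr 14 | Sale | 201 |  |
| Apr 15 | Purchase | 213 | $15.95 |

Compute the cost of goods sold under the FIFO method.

COGS = $9,016.15

Apr 9, 458 sold [FIFO — oldest first]: 40 @ $12.95 + 269 @ $13.75 + 149 @ $13.50 = $6,228.25
Apr 14, 201 sold [FIFO — oldest first]: 177 @ $13.50 + 24 @ $16.60 = $2,787.90
Total COGS = $6,228.25 + $2,787.90 = $9,016.15
Ending inventory: 128 @ $16.60 + 262 @ $15.10 + 213 @ $15.95 = $9,478.35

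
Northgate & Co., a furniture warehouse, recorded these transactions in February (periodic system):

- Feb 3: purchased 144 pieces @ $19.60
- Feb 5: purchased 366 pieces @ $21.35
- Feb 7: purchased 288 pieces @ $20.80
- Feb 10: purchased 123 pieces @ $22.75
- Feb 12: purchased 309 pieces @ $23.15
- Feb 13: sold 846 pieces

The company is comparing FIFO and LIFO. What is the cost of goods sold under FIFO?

COGS = $17,718.90

FIFO COGS: 144 @ $19.60 + 366 @ $21.35 + 288 @ $20.80 + 48 @ $22.75 = $17,718.90
LIFO COGS: 309 @ $23.15 + 123 @ $22.75 + 288 @ $20.80 + 126 @ $21.35 = $18,632.10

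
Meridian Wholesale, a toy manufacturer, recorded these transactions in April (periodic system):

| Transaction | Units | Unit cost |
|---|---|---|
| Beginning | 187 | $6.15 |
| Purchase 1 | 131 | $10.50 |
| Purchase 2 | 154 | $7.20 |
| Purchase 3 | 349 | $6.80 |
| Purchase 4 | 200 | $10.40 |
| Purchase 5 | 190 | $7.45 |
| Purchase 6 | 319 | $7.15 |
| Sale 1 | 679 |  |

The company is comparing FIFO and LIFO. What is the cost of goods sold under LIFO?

COGS = $5,464.35

FIFO COGS: 187 @ $6.15 + 131 @ $10.50 + 154 @ $7.20 + 207 @ $6.80 = $5,041.95
LIFO COGS: 319 @ $7.15 + 190 @ $7.45 + 170 @ $10.40 = $5,464.35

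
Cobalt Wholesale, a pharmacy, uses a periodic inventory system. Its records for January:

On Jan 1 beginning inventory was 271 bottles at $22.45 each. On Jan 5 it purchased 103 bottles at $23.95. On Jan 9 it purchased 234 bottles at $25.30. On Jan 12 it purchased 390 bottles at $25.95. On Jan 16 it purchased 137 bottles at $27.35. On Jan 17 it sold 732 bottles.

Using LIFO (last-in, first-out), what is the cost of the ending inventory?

Ending inventory = $9,284.50

Jan 17, 732 sold [LIFO — newest first]: 137 @ $27.35 + 390 @ $25.95 + 205 @ $25.30 = $19,053.95
Ending inventory: 271 @ $22.45 + 103 @ $23.95 + 29 @ $25.30 = $9,284.50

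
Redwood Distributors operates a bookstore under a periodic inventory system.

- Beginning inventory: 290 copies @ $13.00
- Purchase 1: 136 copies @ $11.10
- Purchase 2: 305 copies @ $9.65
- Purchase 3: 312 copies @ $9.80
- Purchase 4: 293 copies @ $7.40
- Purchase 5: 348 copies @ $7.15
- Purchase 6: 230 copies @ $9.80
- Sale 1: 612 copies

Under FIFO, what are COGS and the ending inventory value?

Sale 1 (612) [FIFO — oldest first]: 290 @ $13.00 + 136 @ $11.10 + 186 @ $9.65 = $7,074.50
Ending inventory: 119 @ $9.65 + 312 @ $9.80 + 293 @ $7.40 + 348 @ $7.15 + 230 @ $9.80 = $11,116.35
Check: goods available $18,190.85 = COGS $7,074.50 + ending $11,116.35

COGS = $7,074.50; ending inventory = $11,116.35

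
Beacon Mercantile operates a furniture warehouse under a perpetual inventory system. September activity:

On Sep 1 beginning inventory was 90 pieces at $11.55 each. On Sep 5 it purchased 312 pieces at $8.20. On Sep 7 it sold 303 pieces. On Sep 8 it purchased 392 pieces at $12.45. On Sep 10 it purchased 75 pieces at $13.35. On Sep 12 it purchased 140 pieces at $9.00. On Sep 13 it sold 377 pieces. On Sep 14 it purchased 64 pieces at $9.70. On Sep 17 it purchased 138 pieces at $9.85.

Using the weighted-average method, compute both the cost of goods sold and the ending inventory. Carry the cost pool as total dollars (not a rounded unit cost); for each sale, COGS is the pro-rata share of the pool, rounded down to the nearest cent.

After Sep 1: 90 on hand, pool $1,039.50 (≈ $11.5500 each)
After Sep 5: 402 on hand, pool $3,597.90 (≈ $8.9500 each)
Sep 7, sell 303: 303/402 × $3,597.90 → $2,711.85
After Sep 8: 491 on hand, pool $5,766.45 (≈ $11.7443 each)
After Sep 10: 566 on hand, pool $6,767.70 (≈ $11.9571 each)
After Sep 12: 706 on hand, pool $8,027.70 (≈ $11.3707 each)
Sep 13, sell 377: 377/706 × $8,027.70 → $4,286.74
After Sep 14: 393 on hand, pool $4,361.76 (≈ $11.0986 each)
After Sep 17: 531 on hand, pool $5,721.06 (≈ $10.7741 each)
Total COGS = $2,711.85 + $4,286.74 = $6,998.59
Ending inventory (cost pool remaining) = $5,721.06
Check: goods available $12,719.65 = COGS $6,998.59 + ending $5,721.06

COGS = $6,998.59; ending inventory = $5,721.06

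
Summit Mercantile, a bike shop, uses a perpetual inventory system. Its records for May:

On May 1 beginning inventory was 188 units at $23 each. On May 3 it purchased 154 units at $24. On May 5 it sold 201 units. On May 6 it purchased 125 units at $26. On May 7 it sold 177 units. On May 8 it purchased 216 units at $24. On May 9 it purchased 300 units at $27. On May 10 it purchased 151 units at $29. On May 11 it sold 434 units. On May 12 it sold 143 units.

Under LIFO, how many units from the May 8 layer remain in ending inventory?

May 5, 201 sold [LIFO — newest first]: 154 @ $24 + 47 @ $23 = $4,777
May 7, 177 sold [LIFO — newest first]: 125 @ $26 + 52 @ $23 = $4,446
May 11, 434 sold [LIFO — newest first]: 151 @ $29 + 283 @ $27 = $12,020
May 12, 143 sold [LIFO — newest first]: 17 @ $27 + 126 @ $24 = $3,483
Total COGS = $4,777 + $4,446 + $12,020 + $3,483 = $24,726
Ending inventory: 89 @ $23 + 90 @ $24 = $4,207

90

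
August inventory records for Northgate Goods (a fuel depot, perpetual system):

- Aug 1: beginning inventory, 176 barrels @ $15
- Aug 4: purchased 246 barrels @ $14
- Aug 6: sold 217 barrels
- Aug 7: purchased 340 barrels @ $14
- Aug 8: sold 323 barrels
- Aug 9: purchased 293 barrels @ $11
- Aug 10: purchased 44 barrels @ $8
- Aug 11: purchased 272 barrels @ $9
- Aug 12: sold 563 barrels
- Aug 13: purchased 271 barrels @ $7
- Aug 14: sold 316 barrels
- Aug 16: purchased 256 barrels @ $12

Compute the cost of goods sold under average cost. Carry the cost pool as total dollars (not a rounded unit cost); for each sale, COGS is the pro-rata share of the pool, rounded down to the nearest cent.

After Aug 1: 176 on hand, pool $2,640.00 (≈ $15.0000 each)
After Aug 4: 422 on hand, pool $6,084.00 (≈ $14.4171 each)
Aug 6, sell 217: 217/422 × $6,084.00 → $3,128.50
After Aug 7: 545 on hand, pool $7,715.50 (≈ $14.1569 each)
Aug 8, sell 323: 323/545 × $7,715.50 → $4,572.67
After Aug 9: 515 on hand, pool $6,365.83 (≈ $12.3608 each)
After Aug 10: 559 on hand, pool $6,717.83 (≈ $12.0176 each)
After Aug 11: 831 on hand, pool $9,165.83 (≈ $11.0299 each)
Aug 12, sell 563: 563/831 × $9,165.83 → $6,209.82
After Aug 13: 539 on hand, pool $4,853.01 (≈ $9.0037 each)
Aug 14, sell 316: 316/539 × $4,853.01 → $2,845.17
After Aug 16: 479 on hand, pool $5,079.84 (≈ $10.6051 each)
Total COGS = $3,128.50 + $4,572.67 + $6,209.82 + $2,845.17 = $16,756.16
Ending inventory (cost pool remaining) = $5,079.84

COGS = $16,756.16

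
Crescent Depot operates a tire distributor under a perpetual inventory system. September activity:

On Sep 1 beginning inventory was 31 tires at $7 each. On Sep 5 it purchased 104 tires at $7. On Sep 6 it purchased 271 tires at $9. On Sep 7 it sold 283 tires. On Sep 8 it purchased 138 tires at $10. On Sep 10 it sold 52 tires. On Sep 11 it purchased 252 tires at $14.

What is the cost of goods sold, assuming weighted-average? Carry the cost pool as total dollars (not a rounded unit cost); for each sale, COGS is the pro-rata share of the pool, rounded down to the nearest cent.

COGS = $2,837.98

After Sep 1: 31 on hand, pool $217.00 (≈ $7.0000 each)
After Sep 5: 135 on hand, pool $945.00 (≈ $7.0000 each)
After Sep 6: 406 on hand, pool $3,384.00 (≈ $8.3350 each)
Sep 7, sell 283: 283/406 × $3,384.00 → $2,358.79
After Sep 8: 261 on hand, pool $2,405.21 (≈ $9.2154 each)
Sep 10, sell 52: 52/261 × $2,405.21 → $479.19
After Sep 11: 461 on hand, pool $5,454.02 (≈ $11.8308 each)
Total COGS = $2,358.79 + $479.19 = $2,837.98
Ending inventory (cost pool remaining) = $5,454.02
Check: goods available $8,292.00 = COGS $2,837.98 + ending $5,454.02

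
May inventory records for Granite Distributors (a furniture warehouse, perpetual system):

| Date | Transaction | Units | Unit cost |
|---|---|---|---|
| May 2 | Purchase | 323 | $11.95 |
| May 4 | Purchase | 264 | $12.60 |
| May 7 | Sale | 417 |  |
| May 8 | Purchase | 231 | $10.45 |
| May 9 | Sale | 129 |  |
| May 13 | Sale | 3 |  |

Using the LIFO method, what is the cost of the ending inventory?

Ending inventory = $3,066.05

May 7, 417 sold [LIFO — newest first]: 264 @ $12.60 + 153 @ $11.95 = $5,154.75
May 9, 129 sold [LIFO — newest first]: 129 @ $10.45 = $1,348.05
May 13, 3 sold [LIFO — newest first]: 3 @ $10.45 = $31.35
Total COGS = $5,154.75 + $1,348.05 + $31.35 = $6,534.15
Ending inventory: 170 @ $11.95 + 99 @ $10.45 = $3,066.05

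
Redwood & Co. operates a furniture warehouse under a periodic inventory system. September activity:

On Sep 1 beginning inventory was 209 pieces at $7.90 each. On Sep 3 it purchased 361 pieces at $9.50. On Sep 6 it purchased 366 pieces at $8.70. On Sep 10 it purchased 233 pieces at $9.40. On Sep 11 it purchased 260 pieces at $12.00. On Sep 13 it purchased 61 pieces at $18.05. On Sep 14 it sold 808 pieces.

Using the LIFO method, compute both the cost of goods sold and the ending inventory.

Sep 14, 808 sold [LIFO — newest first]: 61 @ $18.05 + 260 @ $12.00 + 233 @ $9.40 + 254 @ $8.70 = $8,621.05
Ending inventory: 209 @ $7.90 + 361 @ $9.50 + 112 @ $8.70 = $6,055.00

COGS = $8,621.05; ending inventory = $6,055.00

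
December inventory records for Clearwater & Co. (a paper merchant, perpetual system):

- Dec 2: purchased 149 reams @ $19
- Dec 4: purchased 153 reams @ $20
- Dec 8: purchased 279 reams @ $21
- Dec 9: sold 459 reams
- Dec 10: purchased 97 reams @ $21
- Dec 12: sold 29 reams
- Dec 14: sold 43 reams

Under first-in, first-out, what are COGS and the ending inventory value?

COGS = $10,700; ending inventory = $3,087

Dec 9, 459 sold [FIFO — oldest first]: 149 @ $19 + 153 @ $20 + 157 @ $21 = $9,188
Dec 12, 29 sold [FIFO — oldest first]: 29 @ $21 = $609
Dec 14, 43 sold [FIFO — oldest first]: 43 @ $21 = $903
Total COGS = $9,188 + $609 + $903 = $10,700
Ending inventory: 50 @ $21 + 97 @ $21 = $3,087
Check: goods available $13,787 = COGS $10,700 + ending $3,087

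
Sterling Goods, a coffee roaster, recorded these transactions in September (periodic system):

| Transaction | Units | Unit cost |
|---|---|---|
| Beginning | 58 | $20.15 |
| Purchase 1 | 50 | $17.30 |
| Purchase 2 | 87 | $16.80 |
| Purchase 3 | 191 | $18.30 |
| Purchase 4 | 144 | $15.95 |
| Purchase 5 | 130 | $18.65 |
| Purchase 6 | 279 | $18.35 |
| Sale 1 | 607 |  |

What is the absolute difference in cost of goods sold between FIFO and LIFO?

FIFO COGS: 58 @ $20.15 + 50 @ $17.30 + 87 @ $16.80 + 191 @ $18.30 + 144 @ $15.95 + 77 @ $18.65 = $10,723.45
LIFO COGS: 279 @ $18.35 + 130 @ $18.65 + 144 @ $15.95 + 54 @ $18.30 = $10,829.15
Difference = |$10,723.45 − $10,829.15| = $105.70

$105.70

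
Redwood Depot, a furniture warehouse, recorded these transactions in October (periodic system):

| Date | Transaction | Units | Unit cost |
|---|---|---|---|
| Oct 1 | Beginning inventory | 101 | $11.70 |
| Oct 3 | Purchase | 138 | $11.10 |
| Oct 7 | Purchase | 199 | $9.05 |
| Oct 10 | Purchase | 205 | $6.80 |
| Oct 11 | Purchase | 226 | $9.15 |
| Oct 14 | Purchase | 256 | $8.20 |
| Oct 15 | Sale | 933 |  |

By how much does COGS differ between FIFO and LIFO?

$617.40

FIFO COGS: 101 @ $11.70 + 138 @ $11.10 + 199 @ $9.05 + 205 @ $6.80 + 226 @ $9.15 + 64 @ $8.20 = $8,501.15
LIFO COGS: 256 @ $8.20 + 226 @ $9.15 + 205 @ $6.80 + 199 @ $9.05 + 47 @ $11.10 = $7,883.75
Difference = |$8,501.15 − $7,883.75| = $617.40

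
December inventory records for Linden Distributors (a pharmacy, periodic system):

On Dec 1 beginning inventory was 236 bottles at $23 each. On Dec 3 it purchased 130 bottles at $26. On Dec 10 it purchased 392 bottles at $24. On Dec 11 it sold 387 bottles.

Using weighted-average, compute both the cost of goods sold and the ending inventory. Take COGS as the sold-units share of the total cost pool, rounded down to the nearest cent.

Dec 11, sell 387: 387/758 × $18,216.00 → $9,300.25
Ending inventory (cost pool remaining) = $8,915.75

COGS = $9,300.25; ending inventory = $8,915.75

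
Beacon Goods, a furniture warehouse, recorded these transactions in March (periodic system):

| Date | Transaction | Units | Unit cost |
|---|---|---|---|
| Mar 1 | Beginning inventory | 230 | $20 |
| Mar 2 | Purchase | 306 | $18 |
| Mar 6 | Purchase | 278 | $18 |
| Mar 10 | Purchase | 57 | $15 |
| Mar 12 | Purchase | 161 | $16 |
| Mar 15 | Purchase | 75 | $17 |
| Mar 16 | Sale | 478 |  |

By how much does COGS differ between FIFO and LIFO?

$1,028

FIFO COGS: 230 @ $20 + 248 @ $18 = $9,064
LIFO COGS: 75 @ $17 + 161 @ $16 + 57 @ $15 + 185 @ $18 = $8,036
Difference = |$9,064 − $8,036| = $1,028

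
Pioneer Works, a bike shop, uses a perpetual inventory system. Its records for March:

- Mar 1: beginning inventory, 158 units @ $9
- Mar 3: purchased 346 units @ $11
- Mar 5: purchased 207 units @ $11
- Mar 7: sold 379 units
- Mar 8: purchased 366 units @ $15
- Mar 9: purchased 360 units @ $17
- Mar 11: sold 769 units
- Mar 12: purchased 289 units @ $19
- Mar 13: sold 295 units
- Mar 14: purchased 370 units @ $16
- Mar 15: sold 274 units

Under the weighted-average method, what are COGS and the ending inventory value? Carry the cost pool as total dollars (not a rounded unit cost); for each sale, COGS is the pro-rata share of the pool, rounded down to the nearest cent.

COGS = $24,356.39; ending inventory = $6,169.61

After Mar 1: 158 on hand, pool $1,422.00 (≈ $9.0000 each)
After Mar 3: 504 on hand, pool $5,228.00 (≈ $10.3730 each)
After Mar 5: 711 on hand, pool $7,505.00 (≈ $10.5556 each)
Mar 7, sell 379: 379/711 × $7,505.00 → $4,000.55
After Mar 8: 698 on hand, pool $8,994.45 (≈ $12.8860 each)
After Mar 9: 1058 on hand, pool $15,114.45 (≈ $14.2859 each)
Mar 11, sell 769: 769/1058 × $15,114.45 → $10,985.83
After Mar 12: 578 on hand, pool $9,619.62 (≈ $16.6429 each)
Mar 13, sell 295: 295/578 × $9,619.62 → $4,909.66
After Mar 14: 653 on hand, pool $10,629.96 (≈ $16.2787 each)
Mar 15, sell 274: 274/653 × $10,629.96 → $4,460.35
Total COGS = $4,000.55 + $10,985.83 + $4,909.66 + $4,460.35 = $24,356.39
Ending inventory (cost pool remaining) = $6,169.61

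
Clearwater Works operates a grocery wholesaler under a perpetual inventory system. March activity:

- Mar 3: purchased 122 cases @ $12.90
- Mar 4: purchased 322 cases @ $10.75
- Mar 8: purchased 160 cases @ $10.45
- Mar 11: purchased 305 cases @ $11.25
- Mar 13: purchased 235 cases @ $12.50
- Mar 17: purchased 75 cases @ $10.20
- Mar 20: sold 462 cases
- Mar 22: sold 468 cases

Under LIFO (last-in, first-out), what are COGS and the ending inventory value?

Mar 20, 462 sold [LIFO — newest first]: 75 @ $10.20 + 235 @ $12.50 + 152 @ $11.25 = $5,412.50
Mar 22, 468 sold [LIFO — newest first]: 153 @ $11.25 + 160 @ $10.45 + 155 @ $10.75 = $5,059.50
Total COGS = $5,412.50 + $5,059.50 = $10,472.00
Ending inventory: 122 @ $12.90 + 167 @ $10.75 = $3,369.05
Check: goods available $13,841.05 = COGS $10,472.00 + ending $3,369.05

COGS = $10,472.00; ending inventory = $3,369.05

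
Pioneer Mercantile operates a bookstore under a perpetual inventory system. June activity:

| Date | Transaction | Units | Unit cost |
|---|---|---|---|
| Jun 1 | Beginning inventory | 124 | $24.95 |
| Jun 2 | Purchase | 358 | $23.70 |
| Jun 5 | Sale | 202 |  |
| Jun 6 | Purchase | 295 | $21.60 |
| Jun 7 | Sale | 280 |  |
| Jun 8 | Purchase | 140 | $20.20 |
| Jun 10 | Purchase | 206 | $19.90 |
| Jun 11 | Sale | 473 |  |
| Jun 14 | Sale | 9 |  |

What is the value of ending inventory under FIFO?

Ending inventory = $3,164.10

Jun 5, 202 sold [FIFO — oldest first]: 124 @ $24.95 + 78 @ $23.70 = $4,942.40
Jun 7, 280 sold [FIFO — oldest first]: 280 @ $23.70 = $6,636.00
Jun 11, 473 sold [FIFO — oldest first]: 295 @ $21.60 + 140 @ $20.20 + 38 @ $19.90 = $9,956.20
Jun 14, 9 sold [FIFO — oldest first]: 9 @ $19.90 = $179.10
Total COGS = $4,942.40 + $6,636.00 + $9,956.20 + $179.10 = $21,713.70
Ending inventory: 159 @ $19.90 = $3,164.10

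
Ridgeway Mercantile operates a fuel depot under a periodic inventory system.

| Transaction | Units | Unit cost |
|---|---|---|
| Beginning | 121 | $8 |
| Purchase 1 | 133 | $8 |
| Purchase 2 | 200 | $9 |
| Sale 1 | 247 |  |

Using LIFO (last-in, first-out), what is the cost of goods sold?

COGS = $2,176

Sale 1 (247) [LIFO — newest first]: 200 @ $9 + 47 @ $8 = $2,176
Ending inventory: 121 @ $8 + 86 @ $8 = $1,656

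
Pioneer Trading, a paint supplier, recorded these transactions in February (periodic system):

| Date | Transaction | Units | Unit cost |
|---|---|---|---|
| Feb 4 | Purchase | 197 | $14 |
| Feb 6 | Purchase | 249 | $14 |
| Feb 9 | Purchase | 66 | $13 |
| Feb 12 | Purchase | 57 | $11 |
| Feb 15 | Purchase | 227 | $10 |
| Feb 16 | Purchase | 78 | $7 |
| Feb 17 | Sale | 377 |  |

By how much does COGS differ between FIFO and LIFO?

$1,640

FIFO COGS: 197 @ $14 + 180 @ $14 = $5,278
LIFO COGS: 78 @ $7 + 227 @ $10 + 57 @ $11 + 15 @ $13 = $3,638
Difference = |$5,278 − $3,638| = $1,640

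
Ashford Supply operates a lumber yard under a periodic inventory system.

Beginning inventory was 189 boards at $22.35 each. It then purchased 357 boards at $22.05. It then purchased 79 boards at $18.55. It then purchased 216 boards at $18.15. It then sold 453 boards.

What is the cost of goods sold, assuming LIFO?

Sale 1 (453) [LIFO — newest first]: 216 @ $18.15 + 79 @ $18.55 + 158 @ $22.05 = $8,869.75
Ending inventory: 189 @ $22.35 + 199 @ $22.05 = $8,612.10

COGS = $8,869.75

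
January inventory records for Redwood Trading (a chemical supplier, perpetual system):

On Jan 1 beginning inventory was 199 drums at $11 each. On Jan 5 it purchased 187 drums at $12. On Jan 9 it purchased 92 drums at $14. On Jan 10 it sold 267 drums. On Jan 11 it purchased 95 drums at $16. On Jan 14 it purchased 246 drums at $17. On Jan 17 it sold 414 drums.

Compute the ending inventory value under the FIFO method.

Jan 10, 267 sold [FIFO — oldest first]: 199 @ $11 + 68 @ $12 = $3,005
Jan 17, 414 sold [FIFO — oldest first]: 119 @ $12 + 92 @ $14 + 95 @ $16 + 108 @ $17 = $6,072
Total COGS = $3,005 + $6,072 = $9,077
Ending inventory: 138 @ $17 = $2,346

Ending inventory = $2,346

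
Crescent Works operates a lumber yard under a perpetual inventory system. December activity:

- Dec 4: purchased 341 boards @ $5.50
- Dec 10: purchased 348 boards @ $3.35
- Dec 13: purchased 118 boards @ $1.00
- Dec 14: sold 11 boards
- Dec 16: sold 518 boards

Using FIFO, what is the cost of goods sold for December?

Dec 14, 11 sold [FIFO — oldest first]: 11 @ $5.50 = $60.50
Dec 16, 518 sold [FIFO — oldest first]: 330 @ $5.50 + 188 @ $3.35 = $2,444.80
Total COGS = $60.50 + $2,444.80 = $2,505.30
Ending inventory: 160 @ $3.35 + 118 @ $1.00 = $654.00
Check: goods available $3,159.30 = COGS $2,505.30 + ending $654.00

COGS = $2,505.30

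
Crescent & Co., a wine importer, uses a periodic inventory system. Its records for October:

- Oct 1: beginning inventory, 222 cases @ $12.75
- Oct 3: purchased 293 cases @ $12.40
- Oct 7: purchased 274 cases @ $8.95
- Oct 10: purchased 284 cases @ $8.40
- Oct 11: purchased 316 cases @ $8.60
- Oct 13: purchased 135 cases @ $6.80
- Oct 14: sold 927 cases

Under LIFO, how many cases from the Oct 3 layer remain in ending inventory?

293

Oct 14, 927 sold [LIFO — newest first]: 135 @ $6.80 + 316 @ $8.60 + 284 @ $8.40 + 192 @ $8.95 = $7,739.60
Ending inventory: 222 @ $12.75 + 293 @ $12.40 + 82 @ $8.95 = $7,197.60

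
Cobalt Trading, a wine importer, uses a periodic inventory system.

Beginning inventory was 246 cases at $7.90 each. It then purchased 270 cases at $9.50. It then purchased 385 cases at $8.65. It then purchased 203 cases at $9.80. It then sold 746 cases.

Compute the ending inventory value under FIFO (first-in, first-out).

Ending inventory = $3,330.15

Sale 1 (746) [FIFO — oldest first]: 246 @ $7.90 + 270 @ $9.50 + 230 @ $8.65 = $6,497.90
Ending inventory: 155 @ $8.65 + 203 @ $9.80 = $3,330.15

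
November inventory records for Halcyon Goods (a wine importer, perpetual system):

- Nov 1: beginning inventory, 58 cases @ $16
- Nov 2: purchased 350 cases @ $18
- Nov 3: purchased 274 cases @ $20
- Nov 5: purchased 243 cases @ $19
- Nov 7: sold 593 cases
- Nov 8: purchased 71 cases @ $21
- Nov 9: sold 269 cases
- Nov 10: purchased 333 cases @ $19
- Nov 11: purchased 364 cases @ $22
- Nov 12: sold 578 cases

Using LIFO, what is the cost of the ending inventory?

Nov 7, 593 sold [LIFO — newest first]: 243 @ $19 + 274 @ $20 + 76 @ $18 = $11,465
Nov 9, 269 sold [LIFO — newest first]: 71 @ $21 + 198 @ $18 = $5,055
Nov 12, 578 sold [LIFO — newest first]: 364 @ $22 + 214 @ $19 = $12,074
Total COGS = $11,465 + $5,055 + $12,074 = $28,594
Ending inventory: 58 @ $16 + 76 @ $18 + 119 @ $19 = $4,557

Ending inventory = $4,557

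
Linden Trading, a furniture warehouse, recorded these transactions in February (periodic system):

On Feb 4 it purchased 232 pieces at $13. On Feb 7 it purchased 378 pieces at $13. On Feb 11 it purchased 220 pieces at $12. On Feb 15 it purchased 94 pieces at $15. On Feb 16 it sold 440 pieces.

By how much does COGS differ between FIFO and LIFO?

$32

FIFO COGS: 232 @ $13 + 208 @ $13 = $5,720
LIFO COGS: 94 @ $15 + 220 @ $12 + 126 @ $13 = $5,688
Difference = |$5,720 − $5,688| = $32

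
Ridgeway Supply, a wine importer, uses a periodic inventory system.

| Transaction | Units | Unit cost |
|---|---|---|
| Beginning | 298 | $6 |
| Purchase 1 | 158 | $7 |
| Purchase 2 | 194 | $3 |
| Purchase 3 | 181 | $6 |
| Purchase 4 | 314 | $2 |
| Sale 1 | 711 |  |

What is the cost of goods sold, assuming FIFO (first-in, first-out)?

Sale 1 (711) [FIFO — oldest first]: 298 @ $6 + 158 @ $7 + 194 @ $3 + 61 @ $6 = $3,842
Ending inventory: 120 @ $6 + 314 @ $2 = $1,348
Check: goods available $5,190 = COGS $3,842 + ending $1,348

COGS = $3,842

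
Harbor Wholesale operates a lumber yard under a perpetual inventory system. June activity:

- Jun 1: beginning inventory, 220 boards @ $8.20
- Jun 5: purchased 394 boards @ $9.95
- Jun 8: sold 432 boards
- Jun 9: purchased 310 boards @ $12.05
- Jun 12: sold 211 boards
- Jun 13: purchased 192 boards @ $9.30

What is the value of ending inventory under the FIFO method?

Jun 8, 432 sold [FIFO — oldest first]: 220 @ $8.20 + 212 @ $9.95 = $3,913.40
Jun 12, 211 sold [FIFO — oldest first]: 182 @ $9.95 + 29 @ $12.05 = $2,160.35
Total COGS = $3,913.40 + $2,160.35 = $6,073.75
Ending inventory: 281 @ $12.05 + 192 @ $9.30 = $5,171.65

Ending inventory = $5,171.65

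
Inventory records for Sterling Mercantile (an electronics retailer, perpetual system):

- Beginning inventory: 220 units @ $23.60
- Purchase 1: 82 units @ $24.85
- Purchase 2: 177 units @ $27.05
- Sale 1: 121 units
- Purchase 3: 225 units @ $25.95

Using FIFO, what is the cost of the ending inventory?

Ending inventory = $15,000.70

Sale 1 (121) [FIFO — oldest first]: 121 @ $23.60 = $2,855.60
Ending inventory: 99 @ $23.60 + 82 @ $24.85 + 177 @ $27.05 + 225 @ $25.95 = $15,000.70
Check: goods available $17,856.30 = COGS $2,855.60 + ending $15,000.70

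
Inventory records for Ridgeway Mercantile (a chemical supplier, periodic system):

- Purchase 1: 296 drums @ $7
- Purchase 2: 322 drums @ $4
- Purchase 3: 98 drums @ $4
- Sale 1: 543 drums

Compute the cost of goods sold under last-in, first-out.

Sale 1 (543) [LIFO — newest first]: 98 @ $4 + 322 @ $4 + 123 @ $7 = $2,541
Ending inventory: 173 @ $7 = $1,211
Check: goods available $3,752 = COGS $2,541 + ending $1,211

COGS = $2,541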